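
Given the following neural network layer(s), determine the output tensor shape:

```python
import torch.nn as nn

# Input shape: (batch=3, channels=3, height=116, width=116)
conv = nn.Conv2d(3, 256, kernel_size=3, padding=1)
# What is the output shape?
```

Input: (3, 3, 116, 116) -> Output: (3, 256, 116, 116)

Answer: (3, 256, 116, 116)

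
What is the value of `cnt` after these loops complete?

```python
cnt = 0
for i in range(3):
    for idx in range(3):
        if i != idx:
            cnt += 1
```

3² - 3 (exclude diagonal)
`cnt` takes the values: 0 → 1 → 2 → 3 → 4 → 5 → 6

Answer: 6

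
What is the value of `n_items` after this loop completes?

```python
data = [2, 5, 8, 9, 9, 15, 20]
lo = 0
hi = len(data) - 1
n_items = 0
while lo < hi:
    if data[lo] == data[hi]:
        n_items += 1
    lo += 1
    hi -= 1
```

Count matching pairs from ends
`n_items` takes the values: 0

Answer: 0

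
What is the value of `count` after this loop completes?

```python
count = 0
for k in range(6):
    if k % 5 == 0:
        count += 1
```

Count numbers divisible by 5 in range(6)
`count` takes the values: 0 → 1 → 2

Answer: 2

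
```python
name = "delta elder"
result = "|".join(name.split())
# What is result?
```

Trace:
`name = "delta elder"` → name = 'delta elder'
`result = "|".join(name.split())` → result = 'delta|elder'
So result = 'delta|elder'

Answer: 'delta|elder'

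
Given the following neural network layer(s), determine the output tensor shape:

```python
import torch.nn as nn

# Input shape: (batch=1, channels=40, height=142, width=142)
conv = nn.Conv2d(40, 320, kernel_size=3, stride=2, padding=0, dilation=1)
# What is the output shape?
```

Input: (1, 40, 142, 142) -> Output: (1, 320, 70, 70)

Answer: (1, 320, 70, 70)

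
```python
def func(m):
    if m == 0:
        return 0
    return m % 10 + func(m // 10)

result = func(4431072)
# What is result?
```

Sum of digits of 4431072: 2 + 7 + 0 + 1 + 3 + 4 + 4 = 21

Answer: 21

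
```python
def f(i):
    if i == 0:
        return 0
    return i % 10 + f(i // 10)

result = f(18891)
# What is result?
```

Sum of digits of 18891: 1 + 9 + 8 + 8 + 1 = 27

Answer: 27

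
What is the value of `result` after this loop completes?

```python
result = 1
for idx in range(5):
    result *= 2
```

2^5 = 32
`result` takes the values: 1 → 2 → 4 → 8 → 16 → 32

Answer: 32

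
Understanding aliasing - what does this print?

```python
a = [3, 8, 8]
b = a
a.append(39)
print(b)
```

Key concept: basic list aliasing.
Step by step:
`a = [3, 8, 8]` → a = [3, 8, 8]
`b = a` → b = [3, 8, 8] (same object as a)
`a.append(39)` → a = [3, 8, 8, 39] (same object as b); b = [3, 8, 8, 39] (same object as a)
`print(b)` → prints [3, 8, 8, 39]

Answer: [3, 8, 8, 39]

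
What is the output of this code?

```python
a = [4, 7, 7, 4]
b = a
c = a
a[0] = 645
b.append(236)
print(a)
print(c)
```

Key concept: multiple aliases.
Step by step:
`a = [4, 7, 7, 4]` → a = [4, 7, 7, 4]
`b = a` → b = [4, 7, 7, 4] (same object as a)
`c = a` → c = [4, 7, 7, 4] (same object as a, b)
`a[0] = 645` → a = [645, 7, 7, 4] (same object as b, c); b = [645, 7, 7, 4] (same object as a, c); c = [645, 7, 7, 4] (same object as a, b)
`b.append(236)` → a = [645, 7, 7, 4, 236] (same object as b, c); b = [645, 7, 7, 4, 236] (same object as a, c); c = [645, 7, 7, 4, 236] (same object as a, b)
`print(a)` → prints [645, 7, 7, 4, 236]
`print(c)` → prints [645, 7, 7, 4, 236]

Answer:
[645, 7, 7, 4, 236]
[645, 7, 7, 4, 236]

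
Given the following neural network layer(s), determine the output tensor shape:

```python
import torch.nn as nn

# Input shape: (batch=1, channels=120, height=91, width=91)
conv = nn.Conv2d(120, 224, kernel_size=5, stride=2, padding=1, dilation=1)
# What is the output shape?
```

Input: (1, 120, 91, 91) -> Output: (1, 224, 45, 45)

Answer: (1, 224, 45, 45)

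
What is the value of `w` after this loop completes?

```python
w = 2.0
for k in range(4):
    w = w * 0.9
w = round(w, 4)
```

Exponential decay: 2.0 * 0.9^4
`w` takes the values: 2.0 → 1.8 → 1.62 → 1.458 → 1.3122

Answer: 1.3122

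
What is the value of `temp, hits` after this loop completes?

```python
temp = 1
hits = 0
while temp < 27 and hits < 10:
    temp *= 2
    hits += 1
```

Double until >= 27 or 10 iterations
`temp, hits` takes the values: (1, 0) → (2, 0) → (2, 1) → (4, 1) → (4, 2) → (8, 2) → (8, 3) → (16, 3) → (16, 4) → (32, 4) → (32, 5)

Answer: 32, 5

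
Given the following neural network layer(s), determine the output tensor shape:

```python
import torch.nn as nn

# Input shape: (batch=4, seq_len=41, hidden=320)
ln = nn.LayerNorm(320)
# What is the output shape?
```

Input: (4, 41, 320) -> Output: (4, 41, 320)

Answer: (4, 41, 320)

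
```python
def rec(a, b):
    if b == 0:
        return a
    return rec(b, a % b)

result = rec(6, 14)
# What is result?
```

rec(6, 14) -> rec(14, 6) -> rec(6, 2) -> rec(2, 0) -> 2

Answer: 2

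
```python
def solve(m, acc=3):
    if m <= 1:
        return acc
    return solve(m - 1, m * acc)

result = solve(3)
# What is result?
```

Accumulator trace (n, acc): (3, 3) -> (2, 9) -> (1, 18) -> return 18

Answer: 18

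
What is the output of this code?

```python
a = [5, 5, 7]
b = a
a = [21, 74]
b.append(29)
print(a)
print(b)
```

Key concept: rebinding vs mutation: a is rebound to a new list, b still points at the original.
Step by step:
`a = [5, 5, 7]` → a = [5, 5, 7]
`b = a` → b = [5, 5, 7] (same object as a)
`a = [21, 74]` → a = [21, 74]
`b.append(29)` → b = [5, 5, 7, 29]
`print(a)` → prints [21, 74]
`print(b)` → prints [5, 5, 7, 29]

Answer:
[21, 74]
[5, 5, 7, 29]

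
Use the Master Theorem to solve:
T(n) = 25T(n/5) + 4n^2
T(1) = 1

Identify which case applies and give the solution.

a=25, b=5, f(n)=4n^2. log_5(25) = 2. Since c=2 = 2, Case 2 applies: T(n) = Θ(n^log_b(a) · log n) = O(n^2 log n).

Answer: O(n^2 log n) - Case 2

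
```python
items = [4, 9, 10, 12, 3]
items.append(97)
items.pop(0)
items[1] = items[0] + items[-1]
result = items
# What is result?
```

Trace:
`items = [4, 9, 10, 12, 3]` → items = [4, 9, 10, 12, 3]
`items.append(97)` → items = [4, 9, 10, 12, 3, 97]
`items.pop(0)` → items = [9, 10, 12, 3, 97]
`items[1] = items[0] + items[-1]` → items = [9, 106, 12, 3, 97]
`result = items` → result = [9, 106, 12, 3, 97]
So result = [9, 106, 12, 3, 97]

Answer: [9, 106, 12, 3, 97]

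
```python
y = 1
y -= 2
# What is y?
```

Trace:
`y = 1` → y = 1
`y -= 2` → y = -1
So y = -1

Answer: -1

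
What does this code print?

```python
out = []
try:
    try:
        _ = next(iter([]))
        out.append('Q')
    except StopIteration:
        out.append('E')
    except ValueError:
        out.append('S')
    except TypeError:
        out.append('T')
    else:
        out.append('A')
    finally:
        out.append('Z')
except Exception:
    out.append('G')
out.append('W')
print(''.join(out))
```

Execution trace: 'E' (inner except StopIteration) → 'Z' (inner finally) → 'W' (after the try/except). Output: EZW

Answer: EZW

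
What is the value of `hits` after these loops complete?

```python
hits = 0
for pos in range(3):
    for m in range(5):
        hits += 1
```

3 * 5 = 15
`hits` takes the values: 0 → 1 → 2 → 3 → 4 → 5 → 6 → 7 → 8 → 9 → 10 → 11 → 12 → 13 → 14 → 15

Answer: 15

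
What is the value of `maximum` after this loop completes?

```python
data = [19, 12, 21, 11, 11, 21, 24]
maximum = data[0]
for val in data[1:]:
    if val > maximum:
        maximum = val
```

Maximum of [19, 12, 21, 11, 11, 21, 24]
`maximum` takes the values: 19 → 21 → 24

Answer: 24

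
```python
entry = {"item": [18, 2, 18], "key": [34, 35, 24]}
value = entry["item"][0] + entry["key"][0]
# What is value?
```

Trace:
`entry = {"item": [18, 2, 18], "key": [34, 35, 24]}` → entry = {'item': [18, 2, 18], 'key': [34, 35, 24]}
`value = entry["item"][0] + entry["key"][0]` → value = 52
So value = 52

Answer: 52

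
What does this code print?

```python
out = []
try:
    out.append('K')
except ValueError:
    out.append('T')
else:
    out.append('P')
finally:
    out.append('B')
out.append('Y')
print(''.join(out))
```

Execution trace: 'K' (try body, no exception) → 'P' (else) → 'B' (finally) → 'Y' (after the try/except). Output: KPBY

Answer: KPBY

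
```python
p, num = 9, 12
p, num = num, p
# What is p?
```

Trace:
`p, num = 9, 12` → p = 9; num = 12
`p, num = num, p` → p = 12; num = 9
So p = 12

Answer: 12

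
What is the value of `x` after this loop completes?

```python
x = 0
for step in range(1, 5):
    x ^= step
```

XOR of 1 to 4
`x` takes the values: 0 → 1 → 3 → 0 → 4

Answer: 4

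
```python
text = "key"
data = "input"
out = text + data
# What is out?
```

Trace:
`text = "key"` → text = 'key'
`data = "input"` → data = 'input'
`out = text + data` → out = 'keyinput'
So out = 'keyinput'

Answer: 'keyinput'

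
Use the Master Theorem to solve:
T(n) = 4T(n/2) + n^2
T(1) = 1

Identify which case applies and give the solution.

a=4, b=2, f(n)=n^2. log_2(4) = 2. Since c=2 = 2, Case 2 applies: T(n) = Θ(n^log_b(a) · log n) = O(n^2 log n).

Answer: O(n^2 log n) - Case 2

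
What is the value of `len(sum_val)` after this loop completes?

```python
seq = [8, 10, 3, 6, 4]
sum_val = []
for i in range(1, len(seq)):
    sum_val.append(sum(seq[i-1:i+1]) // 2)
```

Number of 2-element averages
`sum_val` takes the values: [] → [9] → [9, 6] → [9, 6, 4] → [9, 6, 4, 5]
So `len(sum_val)` = 4

Answer: 4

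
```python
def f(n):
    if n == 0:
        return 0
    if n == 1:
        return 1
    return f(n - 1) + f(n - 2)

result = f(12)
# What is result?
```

Build up from base cases: f(0)=0, f(1)=1, f(2)=1, f(3)=2, f(4)=3, f(5)=5, f(6)=8, ..., f(12)=144

Answer: 144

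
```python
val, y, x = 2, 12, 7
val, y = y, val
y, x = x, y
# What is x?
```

Trace:
`val, y, x = 2, 12, 7` → val = 2; y = 12; x = 7
`val, y = y, val` → val = 12; y = 2
`y, x = x, y` → y = 7; x = 2
So x = 2

Answer: 2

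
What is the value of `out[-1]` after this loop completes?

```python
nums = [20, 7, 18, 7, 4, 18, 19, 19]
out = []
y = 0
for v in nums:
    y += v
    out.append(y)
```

Cumulative sum ends at 112
`out` takes the values: [] → [20] → [20, 27] → [20, 27, 45] → [20, 27, 45, 52] → [20, 27, 45, 52, 56] → [20, 27, 45, 52, 56, 74] → [20, 27, 45, 52, 56, 74, 93] → [20, 27, 45, 52, 56, 74, 93, 112]
So `out[-1]` = 112

Answer: 112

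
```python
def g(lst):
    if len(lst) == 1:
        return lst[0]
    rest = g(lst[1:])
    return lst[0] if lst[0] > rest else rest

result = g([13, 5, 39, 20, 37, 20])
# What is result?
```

Recursive max over [13, 5, 39, 20, 37, 20] = 39

Answer: 39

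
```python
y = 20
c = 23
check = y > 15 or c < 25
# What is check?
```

Trace:
`y = 20` → y = 20
`c = 23` → c = 23
`check = y > 15 or c < 25` → check = True
So check = True

Answer: True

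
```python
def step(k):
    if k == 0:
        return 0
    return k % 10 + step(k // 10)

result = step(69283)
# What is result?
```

Sum of digits of 69283: 3 + 8 + 2 + 9 + 6 = 28

Answer: 28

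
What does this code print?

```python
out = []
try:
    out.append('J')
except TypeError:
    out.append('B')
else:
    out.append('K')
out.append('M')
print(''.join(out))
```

Execution trace: 'J' (try body, no exception) → 'K' (else) → 'M' (after the try/except). Output: JKM

Answer: JKM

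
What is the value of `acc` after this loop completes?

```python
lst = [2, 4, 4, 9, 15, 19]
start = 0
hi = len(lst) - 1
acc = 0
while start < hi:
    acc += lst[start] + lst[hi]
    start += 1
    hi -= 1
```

Sum of pairs from ends
`acc` takes the values: 0 → 21 → 40 → 53

Answer: 53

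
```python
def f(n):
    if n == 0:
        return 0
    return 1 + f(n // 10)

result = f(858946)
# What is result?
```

Count of digits of 858946: 6

Answer: 6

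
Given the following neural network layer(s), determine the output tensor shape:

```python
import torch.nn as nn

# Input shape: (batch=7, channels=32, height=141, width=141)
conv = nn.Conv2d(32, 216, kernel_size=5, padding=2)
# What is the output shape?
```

Input: (7, 32, 141, 141) -> Output: (7, 216, 141, 141)

Answer: (7, 216, 141, 141)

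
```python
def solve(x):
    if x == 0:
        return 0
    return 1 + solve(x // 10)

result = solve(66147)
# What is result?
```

Count of digits of 66147: 5

Answer: 5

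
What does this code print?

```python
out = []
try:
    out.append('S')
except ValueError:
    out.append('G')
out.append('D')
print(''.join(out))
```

Execution trace: 'S' (try body, no exception) → 'D' (after the try/except). Output: SD

Answer: SD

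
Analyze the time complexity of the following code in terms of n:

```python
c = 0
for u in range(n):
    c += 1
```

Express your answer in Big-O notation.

Each loop level contributes: n. Multiplying the contributions gives O(n).

Answer: O(n)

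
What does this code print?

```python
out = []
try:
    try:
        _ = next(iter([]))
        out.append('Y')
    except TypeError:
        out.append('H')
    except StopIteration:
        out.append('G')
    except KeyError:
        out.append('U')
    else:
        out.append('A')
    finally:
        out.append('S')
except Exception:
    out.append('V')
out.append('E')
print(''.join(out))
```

Execution trace: 'G' (inner except StopIteration) → 'S' (inner finally) → 'E' (after the try/except). Output: GSE

Answer: GSE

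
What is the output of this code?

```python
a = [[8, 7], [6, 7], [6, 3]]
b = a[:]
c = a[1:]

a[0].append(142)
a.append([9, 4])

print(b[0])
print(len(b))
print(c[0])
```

Key concept: slice with nested mutation.
Step by step:
`a = [[8, 7], [6, 7], [6, 3]]` → a = [[8, 7], [6, 7], [6, 3]]
`b = a[:]` → b = [[8, 7], [6, 7], [6, 3]]
`c = a[1:]` → c = [[6, 7], [6, 3]]
`a[0].append(142)` → a = [[8, 7, 142], [6, 7], [6, 3]]; b = [[8, 7, 142], [6, 7], [6, 3]]
`a.append([9, 4])` → a = [[8, 7, 142], [6, 7], [6, 3], [9, 4]]
`print(b[0])` → prints [8, 7, 142]
`print(len(b))` → prints 3
`print(c[0])` → prints [6, 7]

Answer:
[8, 7, 142]
3
[6, 7]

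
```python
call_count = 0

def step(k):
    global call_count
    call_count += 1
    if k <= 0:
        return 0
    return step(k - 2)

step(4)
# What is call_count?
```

Linear recursion stepping by 2: 3 calls from k=4 down to ≤0.

Answer: 3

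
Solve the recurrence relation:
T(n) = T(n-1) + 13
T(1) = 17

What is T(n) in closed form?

Unrolling: T(n) = T(1) + 13·(n-1) = 17 + 13(n-1) = 13n + 4.

Answer: T(n) = 13n + 4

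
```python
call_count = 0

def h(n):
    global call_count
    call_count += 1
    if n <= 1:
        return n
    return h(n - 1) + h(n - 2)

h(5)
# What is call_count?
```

Calls(n) = 1 + Calls(n-1) + Calls(n-2); Calls(0)=Calls(1)=1. For n=5 this gives 15.

Answer: 15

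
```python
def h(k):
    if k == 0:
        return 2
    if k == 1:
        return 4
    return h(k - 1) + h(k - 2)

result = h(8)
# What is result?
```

Build up from base cases: h(0)=2, h(1)=4, h(2)=6, h(3)=10, h(4)=16, h(5)=26, h(6)=42, ..., h(8)=110

Answer: 110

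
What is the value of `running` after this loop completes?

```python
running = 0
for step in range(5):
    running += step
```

Sum of 0 to 4 = 10
`running` takes the values: 0 → 1 → 3 → 6 → 10

Answer: 10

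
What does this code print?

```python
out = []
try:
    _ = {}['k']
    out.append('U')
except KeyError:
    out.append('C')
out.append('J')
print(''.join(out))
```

Execution trace: 'C' (except KeyError) → 'J' (after the try/except). Output: CJ

Answer: CJ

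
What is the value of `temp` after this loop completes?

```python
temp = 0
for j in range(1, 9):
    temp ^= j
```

XOR of 1 to 8
`temp` takes the values: 0 → 1 → 3 → 0 → 4 → 1 → 7 → 0 → 8

Answer: 8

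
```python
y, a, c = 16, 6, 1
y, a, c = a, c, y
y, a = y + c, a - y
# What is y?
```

Trace:
`y, a, c = 16, 6, 1` → y = 16; a = 6; c = 1
`y, a, c = a, c, y` → y = 6; a = 1; c = 16
`y, a = y + c, a - y` → y = 22; a = -5
So y = 22

Answer: 22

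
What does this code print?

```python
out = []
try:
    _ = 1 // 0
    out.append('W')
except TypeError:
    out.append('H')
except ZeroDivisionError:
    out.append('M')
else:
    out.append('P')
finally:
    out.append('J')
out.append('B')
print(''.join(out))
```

Execution trace: 'M' (except ZeroDivisionError) → 'J' (finally) → 'B' (after the try/except). Output: MJB

Answer: MJB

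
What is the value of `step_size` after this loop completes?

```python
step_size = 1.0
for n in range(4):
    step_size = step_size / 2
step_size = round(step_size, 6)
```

Halving LR 4 times: 1 / 2^4
`step_size` takes the values: 1.0 → 0.5 → 0.25 → 0.125 → 0.0625

Answer: 0.0625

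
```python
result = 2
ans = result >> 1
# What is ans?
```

Trace:
`result = 2` → result = 2
`ans = result >> 1` → ans = 1
So ans = 1

Answer: 1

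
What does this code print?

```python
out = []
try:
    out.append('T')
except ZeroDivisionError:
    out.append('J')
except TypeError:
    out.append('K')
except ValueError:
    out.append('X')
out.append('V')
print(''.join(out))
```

Execution trace: 'T' (try body, no exception) → 'V' (after the try/except). Output: TV

Answer: TV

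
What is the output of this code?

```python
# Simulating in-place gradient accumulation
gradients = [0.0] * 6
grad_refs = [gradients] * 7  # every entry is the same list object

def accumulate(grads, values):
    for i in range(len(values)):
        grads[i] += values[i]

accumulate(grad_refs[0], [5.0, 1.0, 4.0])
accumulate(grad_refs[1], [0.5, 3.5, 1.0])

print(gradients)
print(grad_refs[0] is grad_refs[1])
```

Key concept: gradient accumulation aliasing.
Step by step:
`gradients = [0.0] * 6` → gradients = [0.0, 0.0, 0.0, 0.0, 0.0, 0.0]
`grad_refs = [gradients] * 7` → grad_refs = [[0.0, 0.0, 0.0, 0.0, 0.0, 0.0], [0.0, 0.0, 0.0, 0.0, 0.0, 0.0], [0.0, 0.0, 0.0, 0.0, 0.0, 0.0], [0.0, 0.0, 0.0, 0.0, 0.0, 0.0], [0.0, 0.0, 0.0, 0.0, 0.0, 0.0], [0.0, 0.0, 0.0, 0.0, 0.0, 0.0], [0.0, 0.0, 0.0, 0.0, 0.0, 0.0]]
`accumulate(grad_refs[0], [5.0, 1.0, 4.0])` → gradients = [5.0, 1.0, 4.0, 0.0, 0.0, 0.0]; grad_refs = [[5.0, 1.0, 4.0, 0.0, 0.0, 0.0], [5.0, 1.0, 4.0, 0.0, 0.0, 0.0], [5.0, 1.0, 4.0, 0.0, 0.0, 0.0], [5.0, 1.0, 4.0, 0.0, 0.0, 0.0], [5.0, 1.0, 4.0, 0.0, 0.0, 0.0], [5.0, 1.0, 4.0, 0.0, 0.0, 0.0], [5.0, 1.0, 4.0, 0.0, 0.0, 0.0]]
`accumulate(grad_refs[1], [0.5, 3.5, 1.0])` → gradients = [5.5, 4.5, 5.0, 0.0, 0.0, 0.0]; grad_refs = [[5.5, 4.5, 5.0, 0.0, 0.0, 0.0], [5.5, 4.5, 5.0, 0.0, 0.0, 0.0], [5.5, 4.5, 5.0, 0.0, 0.0, 0.0], [5.5, 4.5, 5.0, 0.0, 0.0, 0.0], [5.5, 4.5, 5.0, 0.0, 0.0, 0.0], [5.5, 4.5, 5.0, 0.0, 0.0, 0.0], [5.5, 4.5, 5.0, 0.0, 0.0, 0.0]]
`print(gradients)` → prints [5.5, 4.5, 5.0, 0.0, 0.0, 0.0]
`print(grad_refs[0] is grad_refs[1])` → prints True

Answer:
[5.5, 4.5, 5.0, 0.0, 0.0, 0.0]
True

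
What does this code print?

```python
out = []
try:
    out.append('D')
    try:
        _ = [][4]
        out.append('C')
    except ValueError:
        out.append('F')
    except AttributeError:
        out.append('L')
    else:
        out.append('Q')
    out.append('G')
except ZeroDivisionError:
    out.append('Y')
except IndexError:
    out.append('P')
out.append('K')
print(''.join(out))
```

Execution trace: 'D' (try body) → 'P' (except IndexError) → 'K' (after the try/except). Output: DPK

Answer: DPK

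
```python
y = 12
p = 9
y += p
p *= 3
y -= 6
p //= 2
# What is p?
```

Trace:
`y = 12` → y = 12
`p = 9` → p = 9
`y += p` → y = 21
`p *= 3` → p = 27
`y -= 6` → y = 15
`p //= 2` → p = 13
So p = 13

Answer: 13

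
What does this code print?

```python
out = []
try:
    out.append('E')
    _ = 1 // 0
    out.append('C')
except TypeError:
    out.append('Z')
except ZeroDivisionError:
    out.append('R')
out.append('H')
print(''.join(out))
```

Execution trace: 'E' (try body) → 'R' (except ZeroDivisionError) → 'H' (after the try/except). Output: ERH

Answer: ERH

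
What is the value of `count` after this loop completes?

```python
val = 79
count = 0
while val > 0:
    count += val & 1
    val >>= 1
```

Count set bits in 79 (binary: 0b1001111)
`count` takes the values: 0 → 1 → 2 → 3 → 4 → 5

Answer: 5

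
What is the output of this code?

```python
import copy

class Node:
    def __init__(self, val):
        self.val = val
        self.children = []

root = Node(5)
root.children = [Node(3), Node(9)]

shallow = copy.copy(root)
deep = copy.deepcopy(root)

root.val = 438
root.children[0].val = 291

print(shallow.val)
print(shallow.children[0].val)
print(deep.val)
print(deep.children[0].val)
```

Key concept: deep copy with custom objects.
Step by step:
`root = Node(5)` → root = Node(val=5, children=[])
`root.children = [Node(3), Node(9)]` → root = Node(val=5, children=[Node(val=3, children=[]), Node(val=9, children=[])])
`shallow = copy.copy(root)` → shallow = Node(val=5, children=[Node(val=3, children=[]), Node(val=9, children=[])])
`deep = copy.deepcopy(root)` → deep = Node(val=5, children=[Node(val=3, children=[]), Node(val=9, children=[])])
`root.val = 438` → root = Node(val=438, children=[Node(val=3, children=[]), Node(val=9, children=[])])
`root.children[0].val = 291` → root = Node(val=438, children=[Node(val=291, children=[]), Node(val=9, children=[])]); shallow = Node(val=5, children=[Node(val=291, children=[]), Node(val=9, children=[])])
`print(shallow.val)` → prints 5
`print(shallow.children[0].val)` → prints 291
`print(deep.val)` → prints 5
`print(deep.children[0].val)` → prints 3

Answer:
5
291
5
3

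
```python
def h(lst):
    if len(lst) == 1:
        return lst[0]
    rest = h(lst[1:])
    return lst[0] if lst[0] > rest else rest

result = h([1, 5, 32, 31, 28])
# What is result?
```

Recursive max over [1, 5, 32, 31, 28] = 32

Answer: 32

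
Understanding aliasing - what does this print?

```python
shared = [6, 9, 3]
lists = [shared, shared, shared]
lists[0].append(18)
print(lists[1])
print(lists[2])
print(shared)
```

Key concept: list of same reference.
Step by step:
`shared = [6, 9, 3]` → shared = [6, 9, 3]
`lists = [shared, shared, shared]` → lists = [[6, 9, 3], [6, 9, 3], [6, 9, 3]]
`lists[0].append(18)` → shared = [6, 9, 3, 18]; lists = [[6, 9, 3, 18], [6, 9, 3, 18], [6, 9, 3, 18]]
`print(lists[1])` → prints [6, 9, 3, 18]
`print(lists[2])` → prints [6, 9, 3, 18]
`print(shared)` → prints [6, 9, 3, 18]

Answer:
[6, 9, 3, 18]
[6, 9, 3, 18]
[6, 9, 3, 18]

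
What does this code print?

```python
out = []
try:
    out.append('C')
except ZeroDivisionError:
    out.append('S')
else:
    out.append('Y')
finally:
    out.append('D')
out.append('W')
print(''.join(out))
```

Execution trace: 'C' (try body, no exception) → 'Y' (else) → 'D' (finally) → 'W' (after the try/except). Output: CYDW

Answer: CYDW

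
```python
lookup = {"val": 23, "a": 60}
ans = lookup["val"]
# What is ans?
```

Trace:
`lookup = {"val": 23, "a": 60}` → lookup = {'val': 23, 'a': 60}
`ans = lookup["val"]` → ans = 23
So ans = 23

Answer: 23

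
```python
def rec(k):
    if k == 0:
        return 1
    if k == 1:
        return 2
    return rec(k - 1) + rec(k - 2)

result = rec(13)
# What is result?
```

Build up from base cases: rec(0)=1, rec(1)=2, rec(2)=3, rec(3)=5, rec(4)=8, rec(5)=13, rec(6)=21, ..., rec(13)=610

Answer: 610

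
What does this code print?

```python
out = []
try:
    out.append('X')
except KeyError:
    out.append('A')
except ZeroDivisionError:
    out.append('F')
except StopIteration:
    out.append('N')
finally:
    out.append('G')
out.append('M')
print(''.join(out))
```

Execution trace: 'X' (try body, no exception) → 'G' (finally) → 'M' (after the try/except). Output: XGM

Answer: XGM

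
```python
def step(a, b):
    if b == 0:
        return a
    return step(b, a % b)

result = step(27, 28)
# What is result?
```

step(27, 28) -> step(28, 27) -> step(27, 1) -> step(1, 0) -> 1

Answer: 1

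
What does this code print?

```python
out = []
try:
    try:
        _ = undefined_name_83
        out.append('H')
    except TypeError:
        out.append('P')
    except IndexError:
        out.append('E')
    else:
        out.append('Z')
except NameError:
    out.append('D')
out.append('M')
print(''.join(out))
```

Execution trace: 'D' (outer except NameError) → 'M' (after the try/except). Output: DM

Answer: DM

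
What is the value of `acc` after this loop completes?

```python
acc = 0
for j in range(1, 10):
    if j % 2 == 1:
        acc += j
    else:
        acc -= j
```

Add odd, subtract even
`acc` takes the values: 0 → 1 → -1 → 2 → -2 → 3 → -3 → 4 → -4 → 5

Answer: 5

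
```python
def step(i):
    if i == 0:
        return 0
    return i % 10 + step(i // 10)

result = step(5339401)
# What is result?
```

Sum of digits of 5339401: 1 + 0 + 4 + 9 + 3 + 3 + 5 = 25

Answer: 25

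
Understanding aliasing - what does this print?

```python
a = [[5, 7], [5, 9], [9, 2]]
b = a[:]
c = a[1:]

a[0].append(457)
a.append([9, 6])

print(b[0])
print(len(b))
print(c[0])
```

Key concept: slice with nested mutation.
Step by step:
`a = [[5, 7], [5, 9], [9, 2]]` → a = [[5, 7], [5, 9], [9, 2]]
`b = a[:]` → b = [[5, 7], [5, 9], [9, 2]]
`c = a[1:]` → c = [[5, 9], [9, 2]]
`a[0].append(457)` → a = [[5, 7, 457], [5, 9], [9, 2]]; b = [[5, 7, 457], [5, 9], [9, 2]]
`a.append([9, 6])` → a = [[5, 7, 457], [5, 9], [9, 2], [9, 6]]
`print(b[0])` → prints [5, 7, 457]
`print(len(b))` → prints 3
`print(c[0])` → prints [5, 9]

Answer:
[5, 7, 457]
3
[5, 9]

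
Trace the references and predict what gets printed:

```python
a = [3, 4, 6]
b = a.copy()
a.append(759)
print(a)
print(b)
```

Key concept: list.copy() creates independent copy.
Step by step:
`a = [3, 4, 6]` → a = [3, 4, 6]
`b = a.copy()` → b = [3, 4, 6]
`a.append(759)` → a = [3, 4, 6, 759]
`print(a)` → prints [3, 4, 6, 759]
`print(b)` → prints [3, 4, 6]

Answer:
[3, 4, 6, 759]
[3, 4, 6]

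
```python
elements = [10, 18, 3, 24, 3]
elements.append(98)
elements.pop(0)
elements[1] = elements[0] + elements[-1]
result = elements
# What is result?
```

Trace:
`elements = [10, 18, 3, 24, 3]` → elements = [10, 18, 3, 24, 3]
`elements.append(98)` → elements = [10, 18, 3, 24, 3, 98]
`elements.pop(0)` → elements = [18, 3, 24, 3, 98]
`elements[1] = elements[0] + elements[-1]` → elements = [18, 116, 24, 3, 98]
`result = elements` → result = [18, 116, 24, 3, 98]
So result = [18, 116, 24, 3, 98]

Answer: [18, 116, 24, 3, 98]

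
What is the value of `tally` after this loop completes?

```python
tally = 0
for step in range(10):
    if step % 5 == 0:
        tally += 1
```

Count numbers divisible by 5 in range(10)
`tally` takes the values: 0 → 1 → 2

Answer: 2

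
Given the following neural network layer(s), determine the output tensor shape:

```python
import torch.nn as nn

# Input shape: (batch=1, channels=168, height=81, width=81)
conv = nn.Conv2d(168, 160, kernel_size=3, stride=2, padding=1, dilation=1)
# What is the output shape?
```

Input: (1, 168, 81, 81) -> Output: (1, 160, 41, 41)

Answer: (1, 160, 41, 41)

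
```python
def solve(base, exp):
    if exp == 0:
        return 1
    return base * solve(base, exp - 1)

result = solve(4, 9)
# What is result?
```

solve(4, 9) = 4 * 4 * 4 * 4 * 4 * 4 * 4 * 4 * 4 = 262144

Answer: 262144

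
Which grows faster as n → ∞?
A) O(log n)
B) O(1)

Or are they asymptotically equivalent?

O(log n) vs O(1): Higher order terms dominate.

Answer: A) O(log n) grows faster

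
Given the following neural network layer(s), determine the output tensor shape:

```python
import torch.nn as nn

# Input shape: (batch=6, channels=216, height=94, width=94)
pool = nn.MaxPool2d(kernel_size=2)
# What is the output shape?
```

Input: (6, 216, 94, 94) -> Output: (6, 216, 47, 47)

Answer: (6, 216, 47, 47)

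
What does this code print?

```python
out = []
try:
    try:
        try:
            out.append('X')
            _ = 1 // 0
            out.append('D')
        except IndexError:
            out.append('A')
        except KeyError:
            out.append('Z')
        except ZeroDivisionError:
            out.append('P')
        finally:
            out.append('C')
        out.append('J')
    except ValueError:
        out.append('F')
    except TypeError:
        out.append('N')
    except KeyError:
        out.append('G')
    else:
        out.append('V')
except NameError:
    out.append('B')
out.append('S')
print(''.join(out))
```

Execution trace: 'X' (inner try body) → 'P' (inner except ZeroDivisionError) → 'C' (inner finally) → 'J' (try body, no exception) → 'V' (else) → 'S' (after the try/except). Output: XPCJVS

Answer: XPCJVS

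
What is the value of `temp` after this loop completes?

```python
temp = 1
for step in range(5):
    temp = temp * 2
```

Multiply by 2, 5 times: 1 * 2^5 = 32
`temp` takes the values: 1 → 2 → 4 → 8 → 16 → 32

Answer: 32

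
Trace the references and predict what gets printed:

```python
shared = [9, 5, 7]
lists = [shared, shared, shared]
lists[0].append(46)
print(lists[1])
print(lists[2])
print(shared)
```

Key concept: list of same reference.
Step by step:
`shared = [9, 5, 7]` → shared = [9, 5, 7]
`lists = [shared, shared, shared]` → lists = [[9, 5, 7], [9, 5, 7], [9, 5, 7]]
`lists[0].append(46)` → shared = [9, 5, 7, 46]; lists = [[9, 5, 7, 46], [9, 5, 7, 46], [9, 5, 7, 46]]
`print(lists[1])` → prints [9, 5, 7, 46]
`print(lists[2])` → prints [9, 5, 7, 46]
`print(shared)` → prints [9, 5, 7, 46]

Answer:
[9, 5, 7, 46]
[9, 5, 7, 46]
[9, 5, 7, 46]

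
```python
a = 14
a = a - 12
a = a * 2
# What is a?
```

Trace:
`a = 14` → a = 14
`a = a - 12` → a = 2
`a = a * 2` → a = 4
So a = 4

Answer: 4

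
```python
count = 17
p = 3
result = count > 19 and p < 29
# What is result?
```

Trace:
`count = 17` → count = 17
`p = 3` → p = 3
`result = count > 19 and p < 29` → result = False
So result = False

Answer: False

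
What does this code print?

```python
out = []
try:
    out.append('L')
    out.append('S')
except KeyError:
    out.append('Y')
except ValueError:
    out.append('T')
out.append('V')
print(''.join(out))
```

Execution trace: 'L' (try body) → 'S' (try body, no exception) → 'V' (after the try/except). Output: LSV

Answer: LSV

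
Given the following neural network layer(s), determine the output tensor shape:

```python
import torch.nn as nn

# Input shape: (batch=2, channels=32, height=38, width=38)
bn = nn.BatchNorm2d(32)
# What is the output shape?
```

Input: (2, 32, 38, 38) -> Output: (2, 32, 38, 38)

Answer: (2, 32, 38, 38)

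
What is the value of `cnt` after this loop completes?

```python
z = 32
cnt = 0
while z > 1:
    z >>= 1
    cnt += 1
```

Count right shifts until 1
`cnt` takes the values: 0 → 1 → 2 → 3 → 4 → 5

Answer: 5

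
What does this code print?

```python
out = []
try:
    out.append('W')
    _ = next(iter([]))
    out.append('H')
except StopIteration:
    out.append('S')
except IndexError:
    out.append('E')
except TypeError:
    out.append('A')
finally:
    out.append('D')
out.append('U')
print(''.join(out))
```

Execution trace: 'W' (try body) → 'S' (except StopIteration) → 'D' (finally) → 'U' (after the try/except). Output: WSDU

Answer: WSDU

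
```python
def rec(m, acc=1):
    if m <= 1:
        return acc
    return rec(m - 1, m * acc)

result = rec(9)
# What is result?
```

Accumulator trace (n, acc): (9, 1) -> (8, 9) -> (7, 72) -> (6, 504) -> (5, 3024) -> (4, 15120) -> (3, 60480) -> (2, 181440) -> (1, 362880) -> return 362880

Answer: 362880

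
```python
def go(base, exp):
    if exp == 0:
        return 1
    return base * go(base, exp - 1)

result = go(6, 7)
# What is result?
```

go(6, 7) = 6 * 6 * 6 * 6 * 6 * 6 * 6 = 279936

Answer: 279936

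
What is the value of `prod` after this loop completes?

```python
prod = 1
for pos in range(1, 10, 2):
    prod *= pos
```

Product of 1, 3, 5, ... up to 9
`prod` takes the values: 1 → 3 → 15 → 105 → 945

Answer: 945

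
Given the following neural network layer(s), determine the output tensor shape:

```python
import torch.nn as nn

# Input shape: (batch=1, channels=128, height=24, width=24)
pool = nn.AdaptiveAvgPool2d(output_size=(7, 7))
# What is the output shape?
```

Input: (1, 128, 24, 24) -> Output: (1, 128, 7, 7)

Answer: (1, 128, 7, 7)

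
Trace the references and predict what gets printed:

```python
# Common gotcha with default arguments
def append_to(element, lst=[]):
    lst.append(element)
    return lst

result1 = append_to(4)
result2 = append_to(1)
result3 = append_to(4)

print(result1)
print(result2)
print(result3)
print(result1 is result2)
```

Key concept: mutable default argument gotcha.
Step by step:
`result1 = append_to(4)` → result1 = [4]
`result2 = append_to(1)` → result1 = [4, 1] (same object as result2); result2 = [4, 1] (same object as result1)
`result3 = append_to(4)` → result1 = [4, 1, 4] (same object as result2, result3); result2 = [4, 1, 4] (same object as result1, result3); result3 = [4, 1, 4] (same object as result1, result2)
`print(result1)` → prints [4, 1, 4]
`print(result2)` → prints [4, 1, 4]
`print(result3)` → prints [4, 1, 4]
`print(result1 is result2)` → prints True

Answer:
[4, 1, 4]
[4, 1, 4]
[4, 1, 4]
True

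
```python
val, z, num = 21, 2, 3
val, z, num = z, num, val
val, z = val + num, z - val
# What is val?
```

Trace:
`val, z, num = 21, 2, 3` → val = 21; z = 2; num = 3
`val, z, num = z, num, val` → val = 2; z = 3; num = 21
`val, z = val + num, z - val` → val = 23; z = 1
So val = 23

Answer: 23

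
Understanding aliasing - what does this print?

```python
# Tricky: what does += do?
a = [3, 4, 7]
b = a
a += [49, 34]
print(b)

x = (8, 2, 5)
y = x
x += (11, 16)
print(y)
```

Key concept: += behavior differs for mutable vs immutable.
Step by step:
`a = [3, 4, 7]` → a = [3, 4, 7]
`b = a` → b = [3, 4, 7] (same object as a)
`a += [49, 34]` → a = [3, 4, 7, 49, 34] (same object as b); b = [3, 4, 7, 49, 34] (same object as a)
`print(b)` → prints [3, 4, 7, 49, 34]
`x = (8, 2, 5)` → x = (8, 2, 5)
`y = x` → y = (8, 2, 5)
`x += (11, 16)` → x = (8, 2, 5, 11, 16)
`print(y)` → prints (8, 2, 5)

Answer:
[3, 4, 7, 49, 34]
(8, 2, 5)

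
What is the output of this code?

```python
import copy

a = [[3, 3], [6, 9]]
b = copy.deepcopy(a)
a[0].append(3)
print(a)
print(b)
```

Key concept: deep copy is fully independent.
Step by step:
`a = [[3, 3], [6, 9]]` → a = [[3, 3], [6, 9]]
`b = copy.deepcopy(a)` → b = [[3, 3], [6, 9]]
`a[0].append(3)` → a = [[3, 3, 3], [6, 9]]
`print(a)` → prints [[3, 3, 3], [6, 9]]
`print(b)` → prints [[3, 3], [6, 9]]

Answer:
[[3, 3, 3], [6, 9]]
[[3, 3], [6, 9]]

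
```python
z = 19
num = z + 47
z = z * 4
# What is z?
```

Trace:
`z = 19` → z = 19
`num = z + 47` → num = 66
`z = z * 4` → z = 76
So z = 76

Answer: 76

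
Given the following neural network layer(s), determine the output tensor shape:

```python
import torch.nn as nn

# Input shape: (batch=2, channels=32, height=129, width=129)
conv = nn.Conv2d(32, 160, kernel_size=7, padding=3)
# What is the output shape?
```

Input: (2, 32, 129, 129) -> Output: (2, 160, 129, 129)

Answer: (2, 160, 129, 129)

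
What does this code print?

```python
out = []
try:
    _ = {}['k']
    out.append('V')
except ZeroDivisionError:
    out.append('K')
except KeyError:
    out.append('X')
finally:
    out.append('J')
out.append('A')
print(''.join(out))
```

Execution trace: 'X' (except KeyError) → 'J' (finally) → 'A' (after the try/except). Output: XJA

Answer: XJA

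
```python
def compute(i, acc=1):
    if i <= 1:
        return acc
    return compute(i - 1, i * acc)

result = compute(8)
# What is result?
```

Accumulator trace (n, acc): (8, 1) -> (7, 8) -> (6, 56) -> (5, 336) -> (4, 1680) -> (3, 6720) -> (2, 20160) -> (1, 40320) -> return 40320

Answer: 40320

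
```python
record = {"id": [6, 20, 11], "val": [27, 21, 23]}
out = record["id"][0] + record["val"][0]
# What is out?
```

Trace:
`record = {"id": [6, 20, 11], "val": [27, 21, 23]}` → record = {'id': [6, 20, 11], 'val': [27, 21, 23]}
`out = record["id"][0] + record["val"][0]` → out = 33
So out = 33

Answer: 33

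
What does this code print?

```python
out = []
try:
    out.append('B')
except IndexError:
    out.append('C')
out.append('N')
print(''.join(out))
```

Execution trace: 'B' (try body, no exception) → 'N' (after the try/except). Output: BN

Answer: BN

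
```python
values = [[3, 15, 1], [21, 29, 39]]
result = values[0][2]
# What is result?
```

Trace:
`values = [[3, 15, 1], [21, 29, 39]]` → values = [[3, 15, 1], [21, 29, 39]]
`result = values[0][2]` → result = 1
So result = 1

Answer: 1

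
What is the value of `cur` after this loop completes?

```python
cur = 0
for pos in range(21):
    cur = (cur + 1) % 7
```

Increment mod 7, 21 times = 0
`cur` takes the values: 0 → 1 → 2 → 3 → 4 → 5 → 6 → 0 → 1 → 2 → 3 → 4 → 5 → 6 → 0 → 1 → 2 → 3 → 4 → 5 → 6 → 0

Answer: 0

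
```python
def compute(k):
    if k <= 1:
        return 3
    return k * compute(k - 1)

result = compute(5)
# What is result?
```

compute(5) = 5 * 4 * 3 * 2 * 3 = 360

Answer: 360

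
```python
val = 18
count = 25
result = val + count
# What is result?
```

Trace:
`val = 18` → val = 18
`count = 25` → count = 25
`result = val + count` → result = 43
So result = 43

Answer: 43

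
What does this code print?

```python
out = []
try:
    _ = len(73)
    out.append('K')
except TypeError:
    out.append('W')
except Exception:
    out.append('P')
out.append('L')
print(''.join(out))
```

Execution trace: 'W' (except TypeError) → 'L' (after the try/except). Output: WL

Answer: WL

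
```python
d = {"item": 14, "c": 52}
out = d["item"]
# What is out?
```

Trace:
`d = {"item": 14, "c": 52}` → d = {'item': 14, 'c': 52}
`out = d["item"]` → out = 14
So out = 14

Answer: 14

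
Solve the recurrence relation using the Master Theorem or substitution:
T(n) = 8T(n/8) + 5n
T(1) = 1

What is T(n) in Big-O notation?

By Master Theorem: a=8, b=8, f(n)=5n. Since log_8(8) = 1 and f(n) = Θ(n^1), Case 2 applies. T(n) = O(n log n).

Answer: O(n log n)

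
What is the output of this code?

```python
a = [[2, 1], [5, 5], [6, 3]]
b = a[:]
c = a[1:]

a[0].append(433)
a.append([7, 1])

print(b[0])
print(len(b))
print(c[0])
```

Key concept: slice with nested mutation.
Step by step:
`a = [[2, 1], [5, 5], [6, 3]]` → a = [[2, 1], [5, 5], [6, 3]]
`b = a[:]` → b = [[2, 1], [5, 5], [6, 3]]
`c = a[1:]` → c = [[5, 5], [6, 3]]
`a[0].append(433)` → a = [[2, 1, 433], [5, 5], [6, 3]]; b = [[2, 1, 433], [5, 5], [6, 3]]
`a.append([7, 1])` → a = [[2, 1, 433], [5, 5], [6, 3], [7, 1]]
`print(b[0])` → prints [2, 1, 433]
`print(len(b))` → prints 3
`print(c[0])` → prints [5, 5]

Answer:
[2, 1, 433]
3
[5, 5]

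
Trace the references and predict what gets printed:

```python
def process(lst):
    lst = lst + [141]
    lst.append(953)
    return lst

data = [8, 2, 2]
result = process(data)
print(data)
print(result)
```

Key concept: rebinding parameter vs mutation.
Step by step:
`data = [8, 2, 2]` → data = [8, 2, 2]
`result = process(data)` → result = [8, 2, 2, 141, 953]
`print(data)` → prints [8, 2, 2]
`print(result)` → prints [8, 2, 2, 141, 953]

Answer:
[8, 2, 2]
[8, 2, 2, 141, 953]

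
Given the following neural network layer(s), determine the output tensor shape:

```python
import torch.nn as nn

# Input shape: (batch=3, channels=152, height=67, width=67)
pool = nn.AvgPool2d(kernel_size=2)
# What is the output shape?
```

Input: (3, 152, 67, 67) -> Output: (3, 152, 33, 33)

Answer: (3, 152, 33, 33)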